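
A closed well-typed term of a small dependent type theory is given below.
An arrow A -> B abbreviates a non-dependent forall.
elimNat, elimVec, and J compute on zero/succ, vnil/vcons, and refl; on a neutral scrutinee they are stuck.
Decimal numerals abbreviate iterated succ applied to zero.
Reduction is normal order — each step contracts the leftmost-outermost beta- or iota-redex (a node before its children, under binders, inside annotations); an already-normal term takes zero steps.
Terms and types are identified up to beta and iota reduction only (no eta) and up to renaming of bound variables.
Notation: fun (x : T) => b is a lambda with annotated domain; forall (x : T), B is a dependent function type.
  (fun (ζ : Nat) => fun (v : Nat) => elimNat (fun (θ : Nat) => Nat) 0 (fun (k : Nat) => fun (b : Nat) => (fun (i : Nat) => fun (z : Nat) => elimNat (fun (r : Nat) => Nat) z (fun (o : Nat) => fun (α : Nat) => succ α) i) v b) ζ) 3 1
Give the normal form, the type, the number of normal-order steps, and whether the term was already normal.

resulting normal form:
  3
inferred type:
  Nat
normal-order step count: 30
term was already normal: no
first redex: a beta-redex


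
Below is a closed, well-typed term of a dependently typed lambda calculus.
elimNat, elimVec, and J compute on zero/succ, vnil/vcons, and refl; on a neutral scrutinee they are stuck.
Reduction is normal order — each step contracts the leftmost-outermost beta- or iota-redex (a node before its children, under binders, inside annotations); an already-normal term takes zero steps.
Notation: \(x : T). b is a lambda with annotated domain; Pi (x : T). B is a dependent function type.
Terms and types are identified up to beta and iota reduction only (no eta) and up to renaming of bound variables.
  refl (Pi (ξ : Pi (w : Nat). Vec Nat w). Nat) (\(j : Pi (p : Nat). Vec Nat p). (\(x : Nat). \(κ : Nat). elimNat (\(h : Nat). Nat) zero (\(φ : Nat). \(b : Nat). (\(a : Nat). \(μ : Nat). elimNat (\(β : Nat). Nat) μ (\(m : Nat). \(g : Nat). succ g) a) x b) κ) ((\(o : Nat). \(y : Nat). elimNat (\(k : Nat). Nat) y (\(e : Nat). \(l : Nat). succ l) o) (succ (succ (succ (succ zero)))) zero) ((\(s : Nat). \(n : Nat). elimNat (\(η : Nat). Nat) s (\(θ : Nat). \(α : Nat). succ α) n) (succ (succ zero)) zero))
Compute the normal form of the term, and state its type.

resulting normal form:
  refl (Pi (ξ : Pi (w : Nat). Vec Nat w). Nat) (\(j : Pi (p : Nat). Vec Nat p). succ (succ (succ (succ (succ (succ (succ (succ zero))))))))
the term's type:
  Eq (Pi (ξ : Pi (w : Nat). Vec Nat w). Nat) (\(j : Pi (p : Nat). Vec Nat p). succ (succ (succ (succ (succ (succ (succ (succ zero)))))))) (\(x : Pi (κ : Nat). Vec Nat κ). succ (succ (succ (succ (succ (succ (succ (succ zero))))))))
observation: 42 normal-order steps separate the term from its normal form.


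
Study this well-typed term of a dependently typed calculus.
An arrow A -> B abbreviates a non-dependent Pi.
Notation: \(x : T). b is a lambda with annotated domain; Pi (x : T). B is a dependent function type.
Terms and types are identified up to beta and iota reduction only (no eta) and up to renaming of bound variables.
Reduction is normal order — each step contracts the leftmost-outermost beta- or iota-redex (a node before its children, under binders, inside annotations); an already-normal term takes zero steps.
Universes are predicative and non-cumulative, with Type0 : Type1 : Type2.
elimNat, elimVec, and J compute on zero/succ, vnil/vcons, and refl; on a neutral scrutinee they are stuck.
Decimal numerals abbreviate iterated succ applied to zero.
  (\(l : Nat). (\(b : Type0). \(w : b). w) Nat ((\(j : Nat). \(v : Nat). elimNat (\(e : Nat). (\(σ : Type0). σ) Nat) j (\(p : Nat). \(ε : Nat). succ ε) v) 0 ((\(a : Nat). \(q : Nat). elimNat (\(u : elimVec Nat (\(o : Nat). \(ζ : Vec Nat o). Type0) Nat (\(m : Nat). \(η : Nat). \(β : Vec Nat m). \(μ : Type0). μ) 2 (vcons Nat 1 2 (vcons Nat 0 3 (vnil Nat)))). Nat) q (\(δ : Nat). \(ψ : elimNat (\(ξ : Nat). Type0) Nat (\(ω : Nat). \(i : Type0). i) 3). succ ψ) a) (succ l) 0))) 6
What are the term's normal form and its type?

resulting normal form:
  7
the term's type:
  Nat


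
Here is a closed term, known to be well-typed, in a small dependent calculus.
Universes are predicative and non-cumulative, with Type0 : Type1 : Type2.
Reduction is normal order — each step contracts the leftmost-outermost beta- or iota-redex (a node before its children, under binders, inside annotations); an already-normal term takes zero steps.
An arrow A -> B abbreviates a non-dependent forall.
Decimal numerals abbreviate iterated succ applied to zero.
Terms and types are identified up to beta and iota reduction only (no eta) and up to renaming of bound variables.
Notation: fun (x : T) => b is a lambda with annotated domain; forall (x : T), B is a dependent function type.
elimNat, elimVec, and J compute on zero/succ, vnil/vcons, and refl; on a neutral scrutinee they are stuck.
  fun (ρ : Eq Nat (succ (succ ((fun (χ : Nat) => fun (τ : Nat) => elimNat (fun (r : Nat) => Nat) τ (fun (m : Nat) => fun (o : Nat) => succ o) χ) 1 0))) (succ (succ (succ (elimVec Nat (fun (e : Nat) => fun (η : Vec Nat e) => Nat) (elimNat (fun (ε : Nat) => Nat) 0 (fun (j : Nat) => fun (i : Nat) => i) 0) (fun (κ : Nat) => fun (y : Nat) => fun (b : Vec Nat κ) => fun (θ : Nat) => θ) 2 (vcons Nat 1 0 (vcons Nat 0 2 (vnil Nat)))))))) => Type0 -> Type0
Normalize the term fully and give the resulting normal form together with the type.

resulting normal form:
  fun (ρ : Eq Nat 3 3) => Type0 -> Type0
the term's type:
  Eq Nat 3 3 -> Type1
observation: the leftmost-outermost redex is a beta-redex, and normalization takes 18 steps.


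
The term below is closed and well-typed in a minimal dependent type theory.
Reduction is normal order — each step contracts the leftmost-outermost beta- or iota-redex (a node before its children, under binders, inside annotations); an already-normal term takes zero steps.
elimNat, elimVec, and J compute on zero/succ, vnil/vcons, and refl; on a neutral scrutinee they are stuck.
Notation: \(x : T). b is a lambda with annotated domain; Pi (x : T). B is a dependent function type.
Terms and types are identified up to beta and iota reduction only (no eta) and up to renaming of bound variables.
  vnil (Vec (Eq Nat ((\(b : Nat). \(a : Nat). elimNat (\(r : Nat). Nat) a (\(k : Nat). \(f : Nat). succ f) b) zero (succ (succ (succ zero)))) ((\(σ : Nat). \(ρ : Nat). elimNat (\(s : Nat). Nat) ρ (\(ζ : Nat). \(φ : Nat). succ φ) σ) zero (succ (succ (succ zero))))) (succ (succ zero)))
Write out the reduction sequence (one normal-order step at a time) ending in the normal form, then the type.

normal-order reduction:
  vnil (Vec (Eq Nat ((\(b : Nat). \(a : Nat). elimNat (\(r : Nat). Nat) a (\(k : Nat). \(f : Nat). succ f) b) zero (succ (succ (succ zero)))) ((\(σ : Nat). \(ρ : Nat). elimNat (\(s : Nat). Nat) ρ (\(ζ : Nat). \(φ : Nat). succ φ) σ) zero (succ (succ (succ zero))))) (succ (succ zero)))
  ~> vnil (Vec (Eq Nat ((\(b : Nat). elimNat (\(a : Nat). Nat) b (\(r : Nat). \(k : Nat). succ k) zero) (succ (succ (succ zero)))) ((\(f : Nat). \(σ : Nat). elimNat (\(ρ : Nat). Nat) σ (\(s : Nat). \(ζ : Nat). succ ζ) f) zero (succ (succ (succ zero))))) (succ (succ zero)))
  ~> vnil (Vec (Eq Nat (elimNat (\(b : Nat). Nat) (succ (succ (succ zero))) (\(a : Nat). \(r : Nat). succ r) zero) ((\(k : Nat). \(f : Nat). elimNat (\(σ : Nat). Nat) f (\(ρ : Nat). \(s : Nat). succ s) k) zero (succ (succ (succ zero))))) (succ (succ zero)))
  ~> vnil (Vec (Eq Nat (succ (succ (succ zero))) ((\(b : Nat). \(a : Nat). elimNat (\(r : Nat). Nat) a (\(k : Nat). \(f : Nat). succ f) b) zero (succ (succ (succ zero))))) (succ (succ zero)))
  ~> vnil (Vec (Eq Nat (succ (succ (succ zero))) ((\(b : Nat). elimNat (\(a : Nat). Nat) b (\(r : Nat). \(k : Nat). succ k) zero) (succ (succ (succ zero))))) (succ (succ zero)))
  ~> vnil (Vec (Eq Nat (succ (succ (succ zero))) (elimNat (\(b : Nat). Nat) (succ (succ (succ zero))) (\(a : Nat). \(r : Nat). succ r) zero)) (succ (succ zero)))
  ~> vnil (Vec (Eq Nat (succ (succ (succ zero))) (succ (succ (succ zero)))) (succ (succ zero)))
type:
  Vec (Vec (Eq Nat (succ (succ (succ zero))) (succ (succ (succ zero)))) (succ (succ zero))) zero


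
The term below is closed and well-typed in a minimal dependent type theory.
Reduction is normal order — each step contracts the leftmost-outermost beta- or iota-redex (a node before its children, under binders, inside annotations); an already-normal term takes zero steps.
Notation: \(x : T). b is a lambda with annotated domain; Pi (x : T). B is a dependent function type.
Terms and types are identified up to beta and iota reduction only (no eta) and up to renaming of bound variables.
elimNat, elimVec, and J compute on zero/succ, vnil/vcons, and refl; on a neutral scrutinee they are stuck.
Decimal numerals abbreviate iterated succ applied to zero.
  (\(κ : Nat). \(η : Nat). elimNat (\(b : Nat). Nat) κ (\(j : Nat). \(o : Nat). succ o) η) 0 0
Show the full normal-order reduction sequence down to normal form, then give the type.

reduction (normal order):
  (\(κ : Nat). \(η : Nat). elimNat (\(b : Nat). Nat) κ (\(j : Nat). \(o : Nat). succ o) η) 0 0
  ~> (\(κ : Nat). elimNat (\(η : Nat). Nat) 0 (\(b : Nat). \(j : Nat). succ j) κ) 0
  ~> elimNat (\(κ : Nat). Nat) 0 (\(η : Nat). \(b : Nat). succ b) 0
  ~> 0
inferred type:
  Nat


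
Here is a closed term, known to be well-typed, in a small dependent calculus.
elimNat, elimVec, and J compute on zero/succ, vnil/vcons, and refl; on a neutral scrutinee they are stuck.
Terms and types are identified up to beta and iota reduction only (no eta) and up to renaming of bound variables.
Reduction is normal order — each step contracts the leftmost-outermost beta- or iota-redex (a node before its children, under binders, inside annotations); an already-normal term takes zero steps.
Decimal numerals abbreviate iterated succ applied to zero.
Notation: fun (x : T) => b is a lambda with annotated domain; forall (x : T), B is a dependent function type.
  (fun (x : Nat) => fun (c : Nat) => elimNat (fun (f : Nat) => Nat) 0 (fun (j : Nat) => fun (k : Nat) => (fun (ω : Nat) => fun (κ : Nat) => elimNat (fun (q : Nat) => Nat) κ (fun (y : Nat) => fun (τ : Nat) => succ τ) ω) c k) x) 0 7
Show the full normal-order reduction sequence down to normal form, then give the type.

reduction (normal order):
  (fun (x : Nat) => fun (c : Nat) => elimNat (fun (f : Nat) => Nat) 0 (fun (j : Nat) => fun (k : Nat) => (fun (ω : Nat) => fun (κ : Nat) => elimNat (fun (q : Nat) => Nat) κ (fun (y : Nat) => fun (τ : Nat) => succ τ) ω) c k) x) 0 7
  ~> (fun (x : Nat) => elimNat (fun (c : Nat) => Nat) 0 (fun (f : Nat) => fun (j : Nat) => (fun (k : Nat) => fun (ω : Nat) => elimNat (fun (κ : Nat) => Nat) ω (fun (q : Nat) => fun (y : Nat) => succ y) k) x j) 0) 7
  ~> elimNat (fun (x : Nat) => Nat) 0 (fun (c : Nat) => fun (f : Nat) => (fun (j : Nat) => fun (k : Nat) => elimNat (fun (ω : Nat) => Nat) k (fun (κ : Nat) => fun (q : Nat) => succ q) j) 7 f) 0
  ~> 0
type:
  Nat


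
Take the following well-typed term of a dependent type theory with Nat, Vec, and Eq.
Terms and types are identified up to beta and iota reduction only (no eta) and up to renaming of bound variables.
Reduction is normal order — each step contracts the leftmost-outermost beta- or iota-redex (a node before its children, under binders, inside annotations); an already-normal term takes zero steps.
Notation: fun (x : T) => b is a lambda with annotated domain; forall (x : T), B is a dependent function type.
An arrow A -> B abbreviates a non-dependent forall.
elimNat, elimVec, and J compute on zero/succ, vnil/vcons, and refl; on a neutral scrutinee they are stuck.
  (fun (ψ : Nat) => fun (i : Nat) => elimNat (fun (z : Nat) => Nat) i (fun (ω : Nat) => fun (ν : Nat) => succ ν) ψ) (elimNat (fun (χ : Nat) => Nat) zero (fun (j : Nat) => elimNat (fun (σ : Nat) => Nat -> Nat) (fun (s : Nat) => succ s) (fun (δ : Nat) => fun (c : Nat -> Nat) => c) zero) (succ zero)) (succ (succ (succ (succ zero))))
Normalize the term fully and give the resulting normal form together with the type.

reduced normal form:
  succ (succ (succ (succ (succ zero))))
type:
  Nat
observation: the first redex contracted is a beta-redex; the normal form is reached in 11 normal-order steps.


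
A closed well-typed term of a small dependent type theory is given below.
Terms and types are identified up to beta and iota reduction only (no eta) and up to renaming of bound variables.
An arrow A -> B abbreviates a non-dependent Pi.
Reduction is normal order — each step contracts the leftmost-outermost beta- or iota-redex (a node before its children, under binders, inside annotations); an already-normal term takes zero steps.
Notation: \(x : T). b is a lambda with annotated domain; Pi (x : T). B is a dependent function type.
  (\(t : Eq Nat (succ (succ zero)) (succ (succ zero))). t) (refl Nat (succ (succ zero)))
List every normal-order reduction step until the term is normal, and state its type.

normal-order reduction:
  (\(t : Eq Nat (succ (succ zero)) (succ (succ zero))). t) (refl Nat (succ (succ zero)))
  ~> refl Nat (succ (succ zero))
type:
  Eq Nat (succ (succ zero)) (succ (succ zero))


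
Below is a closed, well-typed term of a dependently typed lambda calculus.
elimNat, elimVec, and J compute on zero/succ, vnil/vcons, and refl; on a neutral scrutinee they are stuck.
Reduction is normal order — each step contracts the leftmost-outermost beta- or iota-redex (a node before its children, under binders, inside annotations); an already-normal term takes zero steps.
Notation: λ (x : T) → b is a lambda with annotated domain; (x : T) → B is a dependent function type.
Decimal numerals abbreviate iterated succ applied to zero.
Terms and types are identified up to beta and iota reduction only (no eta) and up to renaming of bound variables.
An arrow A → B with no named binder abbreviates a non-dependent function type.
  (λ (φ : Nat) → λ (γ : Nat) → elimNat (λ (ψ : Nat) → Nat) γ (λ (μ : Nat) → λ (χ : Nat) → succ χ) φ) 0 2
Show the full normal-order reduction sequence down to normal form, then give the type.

normal-order reduction:
  (λ (φ : Nat) → λ (γ : Nat) → elimNat (λ (ψ : Nat) → Nat) γ (λ (μ : Nat) → λ (χ : Nat) → succ χ) φ) 0 2
  ~> (λ (φ : Nat) → elimNat (λ (γ : Nat) → Nat) φ (λ (ψ : Nat) → λ (μ : Nat) → succ μ) 0) 2
  ~> elimNat (λ (φ : Nat) → Nat) 2 (λ (γ : Nat) → λ (ψ : Nat) → succ ψ) 0
  ~> 2
type:
  Nat


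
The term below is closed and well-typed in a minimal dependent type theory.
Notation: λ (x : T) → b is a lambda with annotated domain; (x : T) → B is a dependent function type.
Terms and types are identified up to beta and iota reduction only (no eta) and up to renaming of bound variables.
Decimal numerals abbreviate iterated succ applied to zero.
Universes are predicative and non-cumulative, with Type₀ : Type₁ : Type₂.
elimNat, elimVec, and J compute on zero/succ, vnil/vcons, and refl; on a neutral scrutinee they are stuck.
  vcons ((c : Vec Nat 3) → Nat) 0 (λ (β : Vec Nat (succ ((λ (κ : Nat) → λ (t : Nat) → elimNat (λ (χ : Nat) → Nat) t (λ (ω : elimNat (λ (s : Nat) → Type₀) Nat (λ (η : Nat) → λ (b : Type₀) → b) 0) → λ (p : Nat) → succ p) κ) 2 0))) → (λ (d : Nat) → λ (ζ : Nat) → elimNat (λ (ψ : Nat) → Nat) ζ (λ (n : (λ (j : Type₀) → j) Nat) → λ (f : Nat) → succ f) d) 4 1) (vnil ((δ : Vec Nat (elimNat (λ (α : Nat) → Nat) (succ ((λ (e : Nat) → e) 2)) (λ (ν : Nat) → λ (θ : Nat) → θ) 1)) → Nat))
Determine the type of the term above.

inferred type:
  Vec ((c : Vec Nat 3) → Nat) 1


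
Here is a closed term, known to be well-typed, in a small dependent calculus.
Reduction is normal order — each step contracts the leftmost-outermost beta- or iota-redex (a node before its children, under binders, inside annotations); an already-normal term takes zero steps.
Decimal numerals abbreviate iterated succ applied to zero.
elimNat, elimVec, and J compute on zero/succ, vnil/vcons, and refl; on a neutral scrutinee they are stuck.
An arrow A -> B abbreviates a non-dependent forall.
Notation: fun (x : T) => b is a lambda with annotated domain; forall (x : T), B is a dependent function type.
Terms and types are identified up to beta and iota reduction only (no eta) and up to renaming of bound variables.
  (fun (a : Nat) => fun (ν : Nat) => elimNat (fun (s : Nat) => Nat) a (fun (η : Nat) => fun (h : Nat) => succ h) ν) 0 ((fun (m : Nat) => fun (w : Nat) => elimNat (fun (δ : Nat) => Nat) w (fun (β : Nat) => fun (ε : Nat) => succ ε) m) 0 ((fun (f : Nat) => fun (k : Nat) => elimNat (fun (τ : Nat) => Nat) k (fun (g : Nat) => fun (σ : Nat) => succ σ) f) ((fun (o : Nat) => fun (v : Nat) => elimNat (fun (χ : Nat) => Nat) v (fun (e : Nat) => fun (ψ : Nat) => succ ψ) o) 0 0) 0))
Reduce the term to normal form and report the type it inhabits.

reduced normal form:
  0
inferred type:
  Nat
observation: normalization takes exactly 12 steps under the normal-order strategy.


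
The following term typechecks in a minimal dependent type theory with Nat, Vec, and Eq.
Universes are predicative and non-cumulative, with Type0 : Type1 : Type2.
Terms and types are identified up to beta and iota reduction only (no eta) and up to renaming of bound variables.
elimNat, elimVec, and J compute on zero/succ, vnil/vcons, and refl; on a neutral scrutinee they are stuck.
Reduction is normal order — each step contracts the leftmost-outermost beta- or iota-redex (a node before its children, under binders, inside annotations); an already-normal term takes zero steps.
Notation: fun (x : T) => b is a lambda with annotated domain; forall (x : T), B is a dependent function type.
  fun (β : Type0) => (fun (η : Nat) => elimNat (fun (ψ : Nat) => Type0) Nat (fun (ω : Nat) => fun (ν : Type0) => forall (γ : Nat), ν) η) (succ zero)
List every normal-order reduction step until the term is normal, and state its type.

normal-order reduction:
  fun (β : Type0) => (fun (η : Nat) => elimNat (fun (ψ : Nat) => Type0) Nat (fun (ω : Nat) => fun (ν : Type0) => forall (γ : Nat), ν) η) (succ zero)
  ~> fun (β : Type0) => elimNat (fun (η : Nat) => Type0) Nat (fun (ψ : Nat) => fun (ω : Type0) => forall (ν : Nat), ω) (succ zero)
  ~> fun (β : Type0) => (fun (η : Nat) => fun (ψ : Type0) => forall (ω : Nat), ψ) zero (elimNat (fun (ν : Nat) => Type0) Nat (fun (γ : Nat) => fun (w : Type0) => forall (ρ : Nat), w) zero)
  ~> fun (β : Type0) => (fun (η : Type0) => forall (ψ : Nat), η) (elimNat (fun (ω : Nat) => Type0) Nat (fun (ν : Nat) => fun (γ : Type0) => forall (w : Nat), γ) zero)
  ~> fun (β : Type0) => forall (η : Nat), elimNat (fun (ψ : Nat) => Type0) Nat (fun (ω : Nat) => fun (ν : Type0) => forall (γ : Nat), ν) zero
  ~> fun (β : Type0) => forall (η : Nat), Nat
the term's type:
  forall (β : Type0), Type0


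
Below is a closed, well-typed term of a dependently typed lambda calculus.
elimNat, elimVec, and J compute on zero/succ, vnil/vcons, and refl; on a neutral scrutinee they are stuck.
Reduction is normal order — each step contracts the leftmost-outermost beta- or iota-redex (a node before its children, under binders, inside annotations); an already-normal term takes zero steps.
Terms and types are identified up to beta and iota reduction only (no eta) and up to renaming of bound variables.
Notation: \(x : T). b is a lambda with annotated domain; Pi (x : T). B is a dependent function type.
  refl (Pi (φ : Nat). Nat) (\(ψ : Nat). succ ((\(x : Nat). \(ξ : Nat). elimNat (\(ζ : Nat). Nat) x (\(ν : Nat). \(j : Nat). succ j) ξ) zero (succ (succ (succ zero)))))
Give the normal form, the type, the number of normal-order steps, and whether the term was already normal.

reduced normal form:
  refl (Pi (φ : Nat). Nat) (\(ψ : Nat). succ (succ (succ (succ zero))))
inferred type:
  Eq (Pi (φ : Nat). Nat) (\(ψ : Nat). succ (succ (succ (succ zero)))) (\(x : Nat). succ (succ (succ (succ zero))))
steps to reach normal form (normal order): 12
already normal: no
first contracted redex: a beta-redex


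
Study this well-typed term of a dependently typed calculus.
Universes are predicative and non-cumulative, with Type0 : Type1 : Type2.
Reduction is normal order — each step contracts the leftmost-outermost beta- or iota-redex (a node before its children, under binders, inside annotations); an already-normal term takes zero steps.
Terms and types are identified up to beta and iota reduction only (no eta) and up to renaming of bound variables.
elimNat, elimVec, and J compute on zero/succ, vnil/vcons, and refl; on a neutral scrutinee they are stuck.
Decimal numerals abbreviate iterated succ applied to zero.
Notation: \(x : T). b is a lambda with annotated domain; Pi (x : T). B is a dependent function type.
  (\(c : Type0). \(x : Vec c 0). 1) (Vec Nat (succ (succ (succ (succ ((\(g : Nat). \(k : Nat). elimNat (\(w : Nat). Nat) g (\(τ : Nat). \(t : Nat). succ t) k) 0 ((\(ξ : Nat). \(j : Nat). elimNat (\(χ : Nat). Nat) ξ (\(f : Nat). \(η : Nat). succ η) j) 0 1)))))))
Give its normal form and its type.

reduced normal form:
  \(c : Vec (Vec Nat 5) 0). 1
inferred type:
  Pi (c : Vec (Vec Nat 5) 0). Nat
observation: contracting a beta-redex first, the term normalizes in 13 steps.


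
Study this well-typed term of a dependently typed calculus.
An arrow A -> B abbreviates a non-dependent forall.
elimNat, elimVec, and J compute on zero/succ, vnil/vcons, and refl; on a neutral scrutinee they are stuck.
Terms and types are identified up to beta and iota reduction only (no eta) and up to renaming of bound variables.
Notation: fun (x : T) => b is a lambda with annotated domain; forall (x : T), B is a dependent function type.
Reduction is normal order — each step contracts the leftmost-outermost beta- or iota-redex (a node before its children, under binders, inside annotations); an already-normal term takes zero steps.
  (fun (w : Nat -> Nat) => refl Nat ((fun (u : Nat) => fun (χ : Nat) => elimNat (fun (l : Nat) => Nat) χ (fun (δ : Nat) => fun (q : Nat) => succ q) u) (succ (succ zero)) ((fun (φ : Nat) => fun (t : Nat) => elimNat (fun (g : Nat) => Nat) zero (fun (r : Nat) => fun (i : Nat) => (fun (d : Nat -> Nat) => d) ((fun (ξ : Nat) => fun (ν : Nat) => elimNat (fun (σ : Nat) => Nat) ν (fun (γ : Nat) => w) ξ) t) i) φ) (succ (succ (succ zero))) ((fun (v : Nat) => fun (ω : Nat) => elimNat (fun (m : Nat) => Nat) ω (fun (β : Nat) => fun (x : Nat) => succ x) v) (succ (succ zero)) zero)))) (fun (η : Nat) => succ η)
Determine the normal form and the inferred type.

reduced normal form:
  refl Nat (succ (succ (succ (succ (succ (succ (succ (succ zero))))))))
inferred type:
  Eq Nat (succ (succ (succ (succ (succ (succ (succ (succ zero)))))))) (succ (succ (succ (succ (succ (succ (succ (succ zero))))))))
observation: reduction starts at a beta-redex, and 79 normal-order steps reach the normal form.


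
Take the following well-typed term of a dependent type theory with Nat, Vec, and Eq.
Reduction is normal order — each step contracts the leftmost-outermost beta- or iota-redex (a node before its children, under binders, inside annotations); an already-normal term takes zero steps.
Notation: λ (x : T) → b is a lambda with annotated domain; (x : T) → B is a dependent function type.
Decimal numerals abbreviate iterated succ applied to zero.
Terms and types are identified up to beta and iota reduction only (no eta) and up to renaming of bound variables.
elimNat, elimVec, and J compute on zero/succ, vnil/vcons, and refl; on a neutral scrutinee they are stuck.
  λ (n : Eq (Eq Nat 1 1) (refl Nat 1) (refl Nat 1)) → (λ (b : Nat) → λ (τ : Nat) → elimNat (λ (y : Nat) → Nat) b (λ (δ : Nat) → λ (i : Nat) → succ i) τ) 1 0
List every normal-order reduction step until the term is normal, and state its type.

normal-order reduction sequence:
  λ (n : Eq (Eq Nat 1 1) (refl Nat 1) (refl Nat 1)) → (λ (b : Nat) → λ (τ : Nat) → elimNat (λ (y : Nat) → Nat) b (λ (δ : Nat) → λ (i : Nat) → succ i) τ) 1 0
  ~> λ (n : Eq (Eq Nat 1 1) (refl Nat 1) (refl Nat 1)) → (λ (b : Nat) → elimNat (λ (τ : Nat) → Nat) 1 (λ (y : Nat) → λ (δ : Nat) → succ δ) b) 0
  ~> λ (n : Eq (Eq Nat 1 1) (refl Nat 1) (refl Nat 1)) → elimNat (λ (b : Nat) → Nat) 1 (λ (τ : Nat) → λ (y : Nat) → succ y) 0
  ~> λ (n : Eq (Eq Nat 1 1) (refl Nat 1) (refl Nat 1)) → 1
the term's type:
  (n : Eq (Eq Nat 1 1) (refl Nat 1) (refl Nat 1)) → Nat


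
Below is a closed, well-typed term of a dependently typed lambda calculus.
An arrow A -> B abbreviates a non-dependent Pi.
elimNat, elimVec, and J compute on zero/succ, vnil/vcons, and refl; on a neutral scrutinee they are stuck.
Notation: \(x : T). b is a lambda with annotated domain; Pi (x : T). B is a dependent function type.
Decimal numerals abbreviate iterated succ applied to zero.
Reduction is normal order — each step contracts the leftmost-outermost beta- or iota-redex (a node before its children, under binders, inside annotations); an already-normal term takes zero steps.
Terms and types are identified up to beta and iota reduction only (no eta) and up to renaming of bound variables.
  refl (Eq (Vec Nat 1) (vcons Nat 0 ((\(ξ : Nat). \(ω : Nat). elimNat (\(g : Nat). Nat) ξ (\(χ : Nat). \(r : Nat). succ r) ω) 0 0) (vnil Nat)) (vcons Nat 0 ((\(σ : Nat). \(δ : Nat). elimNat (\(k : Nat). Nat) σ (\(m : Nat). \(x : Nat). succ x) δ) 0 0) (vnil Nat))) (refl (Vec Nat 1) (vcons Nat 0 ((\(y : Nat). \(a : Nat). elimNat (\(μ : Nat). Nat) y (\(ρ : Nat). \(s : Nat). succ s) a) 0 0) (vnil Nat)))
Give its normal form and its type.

resulting normal form:
  refl (Eq (Vec Nat 1) (vcons Nat 0 0 (vnil Nat)) (vcons Nat 0 0 (vnil Nat))) (refl (Vec Nat 1) (vcons Nat 0 0 (vnil Nat)))
the term's type:
  Eq (Eq (Vec Nat 1) (vcons Nat 0 0 (vnil Nat)) (vcons Nat 0 0 (vnil Nat))) (refl (Vec Nat 1) (vcons Nat 0 0 (vnil Nat))) (refl (Vec Nat 1) (vcons Nat 0 0 (vnil Nat)))
observation: 9 normal-order steps separate the term from its normal form.


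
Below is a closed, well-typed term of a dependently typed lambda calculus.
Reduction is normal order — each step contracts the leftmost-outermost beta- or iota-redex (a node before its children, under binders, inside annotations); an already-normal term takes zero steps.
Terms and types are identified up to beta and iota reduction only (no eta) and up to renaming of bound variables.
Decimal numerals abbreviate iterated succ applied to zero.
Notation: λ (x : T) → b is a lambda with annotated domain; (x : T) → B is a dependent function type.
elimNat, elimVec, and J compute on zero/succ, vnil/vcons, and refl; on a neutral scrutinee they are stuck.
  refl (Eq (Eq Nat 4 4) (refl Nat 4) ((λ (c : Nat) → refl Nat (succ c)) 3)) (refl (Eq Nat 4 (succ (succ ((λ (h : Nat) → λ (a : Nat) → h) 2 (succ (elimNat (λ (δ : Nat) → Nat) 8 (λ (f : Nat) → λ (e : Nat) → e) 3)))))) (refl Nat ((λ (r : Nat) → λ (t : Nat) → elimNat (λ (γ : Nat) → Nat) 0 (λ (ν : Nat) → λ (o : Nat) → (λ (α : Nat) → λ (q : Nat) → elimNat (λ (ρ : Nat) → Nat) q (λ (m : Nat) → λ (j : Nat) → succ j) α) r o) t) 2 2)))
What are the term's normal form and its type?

reduced normal form:
  refl (Eq (Eq Nat 4 4) (refl Nat 4) (refl Nat 4)) (refl (Eq Nat 4 4) (refl Nat 4))
the term's type:
  Eq (Eq (Eq Nat 4 4) (refl Nat 4) (refl Nat 4)) (refl (Eq Nat 4 4) (refl Nat 4)) (refl (Eq Nat 4 4) (refl Nat 4))


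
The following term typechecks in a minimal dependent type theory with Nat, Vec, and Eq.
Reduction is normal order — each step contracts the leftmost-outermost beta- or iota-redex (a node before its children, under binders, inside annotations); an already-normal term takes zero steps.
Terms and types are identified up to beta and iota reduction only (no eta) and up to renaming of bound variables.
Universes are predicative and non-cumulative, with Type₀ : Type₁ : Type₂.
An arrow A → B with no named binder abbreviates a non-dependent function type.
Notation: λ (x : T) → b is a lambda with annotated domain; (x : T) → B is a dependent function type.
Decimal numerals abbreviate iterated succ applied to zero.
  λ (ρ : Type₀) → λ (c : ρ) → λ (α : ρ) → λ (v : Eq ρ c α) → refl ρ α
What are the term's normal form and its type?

reduced normal form:
  λ (ρ : Type₀) → λ (c : ρ) → λ (α : ρ) → λ (v : Eq ρ c α) → refl ρ α
inferred type:
  (ρ : Type₀) → (c : ρ) → (α : ρ) → Eq ρ c α → Eq ρ α α
observation: the term is already in normal form.


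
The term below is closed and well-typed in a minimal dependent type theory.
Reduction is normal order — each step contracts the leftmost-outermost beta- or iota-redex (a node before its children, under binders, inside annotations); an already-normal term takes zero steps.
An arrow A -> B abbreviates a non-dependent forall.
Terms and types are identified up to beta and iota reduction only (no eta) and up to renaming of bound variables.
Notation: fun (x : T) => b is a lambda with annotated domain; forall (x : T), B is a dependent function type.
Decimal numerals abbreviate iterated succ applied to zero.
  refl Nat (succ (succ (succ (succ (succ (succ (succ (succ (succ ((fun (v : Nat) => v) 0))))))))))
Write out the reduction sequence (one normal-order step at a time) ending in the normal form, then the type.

normal-order reduction:
  refl Nat (succ (succ (succ (succ (succ (succ (succ (succ (succ ((fun (v : Nat) => v) 0))))))))))
  ~> refl Nat 9
type:
  Eq Nat 9 9


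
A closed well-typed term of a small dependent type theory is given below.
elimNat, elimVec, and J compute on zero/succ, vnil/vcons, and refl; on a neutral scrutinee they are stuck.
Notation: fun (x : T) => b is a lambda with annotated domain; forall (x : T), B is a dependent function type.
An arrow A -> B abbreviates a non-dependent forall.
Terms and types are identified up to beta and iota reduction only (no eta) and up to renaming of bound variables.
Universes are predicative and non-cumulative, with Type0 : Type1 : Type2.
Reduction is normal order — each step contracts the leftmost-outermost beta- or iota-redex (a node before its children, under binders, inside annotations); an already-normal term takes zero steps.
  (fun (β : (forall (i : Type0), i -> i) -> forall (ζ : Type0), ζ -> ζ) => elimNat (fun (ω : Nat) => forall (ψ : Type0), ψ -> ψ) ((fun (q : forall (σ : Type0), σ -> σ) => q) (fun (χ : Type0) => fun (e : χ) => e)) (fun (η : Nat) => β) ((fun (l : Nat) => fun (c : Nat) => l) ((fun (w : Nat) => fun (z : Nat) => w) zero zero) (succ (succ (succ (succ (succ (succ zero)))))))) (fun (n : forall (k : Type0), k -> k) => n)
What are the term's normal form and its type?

reduced normal form:
  fun (β : Type0) => fun (i : β) => i
inferred type:
  forall (β : Type0), β -> β
observation: contracting a beta-redex first, the term normalizes in 7 steps.


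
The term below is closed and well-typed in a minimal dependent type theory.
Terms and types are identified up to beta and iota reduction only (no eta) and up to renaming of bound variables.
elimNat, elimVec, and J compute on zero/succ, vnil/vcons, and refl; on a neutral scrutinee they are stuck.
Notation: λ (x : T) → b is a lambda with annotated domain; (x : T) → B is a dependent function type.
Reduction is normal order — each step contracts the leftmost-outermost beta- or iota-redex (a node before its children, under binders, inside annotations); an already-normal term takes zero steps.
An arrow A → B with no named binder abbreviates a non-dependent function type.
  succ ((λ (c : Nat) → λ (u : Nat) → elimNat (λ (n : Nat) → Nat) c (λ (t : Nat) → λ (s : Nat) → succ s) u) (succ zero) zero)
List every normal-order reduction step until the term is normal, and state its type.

normal-order reduction:
  succ ((λ (c : Nat) → λ (u : Nat) → elimNat (λ (n : Nat) → Nat) c (λ (t : Nat) → λ (s : Nat) → succ s) u) (succ zero) zero)
  ~> succ ((λ (c : Nat) → elimNat (λ (u : Nat) → Nat) (succ zero) (λ (n : Nat) → λ (t : Nat) → succ t) c) zero)
  ~> succ (elimNat (λ (c : Nat) → Nat) (succ zero) (λ (u : Nat) → λ (n : Nat) → succ n) zero)
  ~> succ (succ zero)
the term's type:
  Nat


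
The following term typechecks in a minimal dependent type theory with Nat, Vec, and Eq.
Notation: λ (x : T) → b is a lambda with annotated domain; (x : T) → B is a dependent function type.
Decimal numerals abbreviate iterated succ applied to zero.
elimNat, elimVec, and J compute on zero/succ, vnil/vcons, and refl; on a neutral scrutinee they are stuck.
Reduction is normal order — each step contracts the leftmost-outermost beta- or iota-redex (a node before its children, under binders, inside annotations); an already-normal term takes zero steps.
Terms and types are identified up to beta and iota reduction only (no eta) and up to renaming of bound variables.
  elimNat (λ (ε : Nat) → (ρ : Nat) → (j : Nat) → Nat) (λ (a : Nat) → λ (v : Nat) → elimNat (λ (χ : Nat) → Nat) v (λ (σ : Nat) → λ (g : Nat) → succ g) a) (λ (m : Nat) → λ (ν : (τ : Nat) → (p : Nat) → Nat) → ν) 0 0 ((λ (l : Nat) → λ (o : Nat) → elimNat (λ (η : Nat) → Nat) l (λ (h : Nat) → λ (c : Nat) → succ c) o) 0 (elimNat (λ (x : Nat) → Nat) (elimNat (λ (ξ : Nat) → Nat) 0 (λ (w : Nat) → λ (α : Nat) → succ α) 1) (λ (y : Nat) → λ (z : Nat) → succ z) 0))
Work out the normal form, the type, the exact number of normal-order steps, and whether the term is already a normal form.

reduced normal form:
  1
inferred type:
  Nat
steps to reach normal form (normal order): 15
started in normal form: no
first redex: an elimNat iota-redex


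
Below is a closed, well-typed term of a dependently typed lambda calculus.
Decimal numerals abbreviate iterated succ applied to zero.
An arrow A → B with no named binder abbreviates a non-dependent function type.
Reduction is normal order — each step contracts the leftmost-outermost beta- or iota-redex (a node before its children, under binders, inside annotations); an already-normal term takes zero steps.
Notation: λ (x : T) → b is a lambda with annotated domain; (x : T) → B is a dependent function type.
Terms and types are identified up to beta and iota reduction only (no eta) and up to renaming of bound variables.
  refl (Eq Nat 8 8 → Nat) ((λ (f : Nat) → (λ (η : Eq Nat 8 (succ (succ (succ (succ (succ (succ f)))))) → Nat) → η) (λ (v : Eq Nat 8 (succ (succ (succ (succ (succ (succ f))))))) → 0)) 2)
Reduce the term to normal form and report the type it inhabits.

normal form:
  refl (Eq Nat 8 8 → Nat) (λ (f : Eq Nat 8 8) → 0)
type:
  Eq (Eq Nat 8 8 → Nat) (λ (f : Eq Nat 8 8) → 0) (λ (η : Eq Nat 8 8) → 0)


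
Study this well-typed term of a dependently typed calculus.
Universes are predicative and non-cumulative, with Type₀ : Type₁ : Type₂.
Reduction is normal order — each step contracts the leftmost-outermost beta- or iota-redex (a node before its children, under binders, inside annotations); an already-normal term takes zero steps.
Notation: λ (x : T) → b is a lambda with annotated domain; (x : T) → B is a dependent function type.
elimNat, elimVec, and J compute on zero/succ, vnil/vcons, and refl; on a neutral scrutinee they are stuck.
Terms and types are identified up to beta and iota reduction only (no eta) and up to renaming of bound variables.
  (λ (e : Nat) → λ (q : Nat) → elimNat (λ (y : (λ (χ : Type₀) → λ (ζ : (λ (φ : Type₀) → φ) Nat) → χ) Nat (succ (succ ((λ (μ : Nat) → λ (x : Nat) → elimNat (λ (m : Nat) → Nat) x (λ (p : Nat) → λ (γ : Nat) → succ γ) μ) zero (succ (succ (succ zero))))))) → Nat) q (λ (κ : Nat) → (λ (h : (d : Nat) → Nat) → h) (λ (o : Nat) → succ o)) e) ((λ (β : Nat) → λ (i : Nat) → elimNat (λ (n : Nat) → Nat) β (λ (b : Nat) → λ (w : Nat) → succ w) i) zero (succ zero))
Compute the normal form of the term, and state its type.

resulting normal form:
  λ (e : Nat) → succ e
inferred type:
  (e : Nat) → Nat


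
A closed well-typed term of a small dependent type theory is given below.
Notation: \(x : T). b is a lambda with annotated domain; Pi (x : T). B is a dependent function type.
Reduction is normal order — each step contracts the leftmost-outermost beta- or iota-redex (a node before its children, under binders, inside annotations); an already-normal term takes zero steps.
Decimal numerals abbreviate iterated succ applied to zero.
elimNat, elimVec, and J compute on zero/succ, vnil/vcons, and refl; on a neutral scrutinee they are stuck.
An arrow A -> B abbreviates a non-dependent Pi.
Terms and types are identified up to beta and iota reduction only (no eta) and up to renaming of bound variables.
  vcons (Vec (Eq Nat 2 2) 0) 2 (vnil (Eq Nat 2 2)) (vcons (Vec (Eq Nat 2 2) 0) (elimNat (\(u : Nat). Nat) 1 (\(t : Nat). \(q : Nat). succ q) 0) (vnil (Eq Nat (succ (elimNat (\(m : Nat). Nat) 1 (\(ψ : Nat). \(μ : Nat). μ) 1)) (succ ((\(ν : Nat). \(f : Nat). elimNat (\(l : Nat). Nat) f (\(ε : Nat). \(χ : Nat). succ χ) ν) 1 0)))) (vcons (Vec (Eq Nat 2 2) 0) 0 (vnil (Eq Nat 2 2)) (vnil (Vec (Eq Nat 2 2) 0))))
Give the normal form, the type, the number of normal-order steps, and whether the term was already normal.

normal form:
  vcons (Vec (Eq Nat 2 2) 0) 2 (vnil (Eq Nat 2 2)) (vcons (Vec (Eq Nat 2 2) 0) 1 (vnil (Eq Nat 2 2)) (vcons (Vec (Eq Nat 2 2) 0) 0 (vnil (Eq Nat 2 2)) (vnil (Vec (Eq Nat 2 2) 0))))
the term's type:
  Vec (Vec (Eq Nat 2 2) 0) 3
steps to reach normal form (normal order): 11
started in normal form: no
first redex: an elimNat iota-redex


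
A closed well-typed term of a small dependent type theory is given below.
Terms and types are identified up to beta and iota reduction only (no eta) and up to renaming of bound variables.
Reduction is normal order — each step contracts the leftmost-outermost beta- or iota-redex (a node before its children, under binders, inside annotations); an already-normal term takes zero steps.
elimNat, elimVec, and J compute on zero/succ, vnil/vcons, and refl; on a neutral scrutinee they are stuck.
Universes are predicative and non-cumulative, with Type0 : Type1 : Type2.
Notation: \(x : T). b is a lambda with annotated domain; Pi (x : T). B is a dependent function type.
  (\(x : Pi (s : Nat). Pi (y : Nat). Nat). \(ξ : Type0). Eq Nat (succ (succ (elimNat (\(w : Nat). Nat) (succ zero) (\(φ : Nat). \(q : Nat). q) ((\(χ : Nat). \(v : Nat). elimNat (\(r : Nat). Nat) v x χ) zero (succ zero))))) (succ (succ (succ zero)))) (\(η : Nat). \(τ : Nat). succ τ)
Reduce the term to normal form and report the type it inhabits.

normal form:
  \(x : Type0). Eq Nat (succ (succ (succ zero))) (succ (succ (succ zero)))
type:
  Pi (x : Type0). Type0
observation: reduction starts at a beta-redex, and 8 normal-order steps reach the normal form.


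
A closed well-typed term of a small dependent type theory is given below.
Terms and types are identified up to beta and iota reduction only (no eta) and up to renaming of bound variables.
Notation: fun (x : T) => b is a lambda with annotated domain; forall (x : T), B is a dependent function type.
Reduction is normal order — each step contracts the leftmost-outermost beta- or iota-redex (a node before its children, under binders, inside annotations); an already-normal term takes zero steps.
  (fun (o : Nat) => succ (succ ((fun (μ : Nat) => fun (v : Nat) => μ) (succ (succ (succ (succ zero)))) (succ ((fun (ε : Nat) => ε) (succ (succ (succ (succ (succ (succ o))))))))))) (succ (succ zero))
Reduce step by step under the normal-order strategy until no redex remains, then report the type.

reduction (normal order):
  (fun (o : Nat) => succ (succ ((fun (μ : Nat) => fun (v : Nat) => μ) (succ (succ (succ (succ zero)))) (succ ((fun (ε : Nat) => ε) (succ (succ (succ (succ (succ (succ o))))))))))) (succ (succ zero))
  ~> succ (succ ((fun (o : Nat) => fun (μ : Nat) => o) (succ (succ (succ (succ zero)))) (succ ((fun (v : Nat) => v) (succ (succ (succ (succ (succ (succ (succ (succ zero))))))))))))
  ~> succ (succ ((fun (o : Nat) => succ (succ (succ (succ zero)))) (succ ((fun (μ : Nat) => μ) (succ (succ (succ (succ (succ (succ (succ (succ zero))))))))))))
  ~> succ (succ (succ (succ (succ (succ zero)))))
inferred type:
  Nat
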